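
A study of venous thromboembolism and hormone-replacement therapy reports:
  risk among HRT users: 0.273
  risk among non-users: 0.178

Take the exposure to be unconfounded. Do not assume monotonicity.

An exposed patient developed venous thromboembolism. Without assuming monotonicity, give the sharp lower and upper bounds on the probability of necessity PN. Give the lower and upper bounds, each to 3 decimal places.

Let p₁ = 0.273, p₀ = 0.178.
Under exogeneity alone the bounds on PN are max{0,(p₁−p₀)/p₁} ≤ PN ≤ min{1,(1−p₀)/p₁}.
  lower = (p₁ − p₀)/p₁ = 0.095 / 0.273 ≈ 0.3480
  upper = min{1, (1 − p₀)/p₁} = 0.822 / 0.273 ≈ 3.0110 → capped at 1

0.348 ≤ PN ≤ 1.000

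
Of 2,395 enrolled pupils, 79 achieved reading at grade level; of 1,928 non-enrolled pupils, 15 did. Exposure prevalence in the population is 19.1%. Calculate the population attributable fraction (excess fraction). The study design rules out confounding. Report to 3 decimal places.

PAF ≈ 0.382

p₁ = P(outcome | exposed) = 79/2395 = 0.032985
p₀ = P(outcome | unexposed) = 15/1928 = 0.0077801
Overall risk P(Y=1) = π·p₁ + (1−π)·p₀ = 0.191×0.032985 + 0.809×0.0077801 = 0.012594.
Under exogeneity, PAF = [P(Y=1) − p₀] / P(Y=1).
PAF = (0.012594 − 0.0077801) / 0.012594 ≈ 0.3823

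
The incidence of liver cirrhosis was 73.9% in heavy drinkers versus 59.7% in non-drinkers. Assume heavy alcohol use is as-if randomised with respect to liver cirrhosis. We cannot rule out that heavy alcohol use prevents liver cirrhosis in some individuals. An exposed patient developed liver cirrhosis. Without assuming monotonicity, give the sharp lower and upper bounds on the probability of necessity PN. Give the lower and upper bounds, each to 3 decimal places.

p₁ = 0.739, p₀ = 0.597.
Under exogeneity alone the bounds on PN are max{0,(p₁−p₀)/p₁} ≤ PN ≤ min{1,(1−p₀)/p₁}.
  lower = (p₁ − p₀)/p₁ = 0.142 / 0.739 ≈ 0.1922
  upper = min{1, (1 − p₀)/p₁} = 0.403 / 0.739 ≈ 0.5453

0.192 ≤ PN ≤ 0.545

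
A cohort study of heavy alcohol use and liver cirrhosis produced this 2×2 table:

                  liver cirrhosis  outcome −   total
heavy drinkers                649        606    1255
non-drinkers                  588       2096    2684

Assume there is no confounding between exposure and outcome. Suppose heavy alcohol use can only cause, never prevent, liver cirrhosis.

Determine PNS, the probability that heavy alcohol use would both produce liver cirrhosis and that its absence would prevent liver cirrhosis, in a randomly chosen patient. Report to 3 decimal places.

PNS ≈ 0.298

p₁ = P(outcome | exposed) = 649/1255 = 0.51713
p₀ = P(outcome | unexposed) = 588/2684 = 0.21908
Under exogeneity and monotonicity, PNS = p₁ − p₀.
PNS = 0.51713 − 0.21908 = 0.29806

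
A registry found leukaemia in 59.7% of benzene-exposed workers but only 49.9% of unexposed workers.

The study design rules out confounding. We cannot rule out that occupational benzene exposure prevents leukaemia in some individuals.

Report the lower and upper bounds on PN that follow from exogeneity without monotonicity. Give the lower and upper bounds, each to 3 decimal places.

0.164 ≤ PN ≤ 0.839

p₁ = 0.597, p₀ = 0.499.
Under exogeneity alone the bounds on PN are max{0,(p₁−p₀)/p₁} ≤ PN ≤ min{1,(1−p₀)/p₁}.
  lower = (p₁ − p₀)/p₁ = 0.098 / 0.597 ≈ 0.1642
  upper = min{1, (1 − p₀)/p₁} = 0.501 / 0.597 ≈ 0.8392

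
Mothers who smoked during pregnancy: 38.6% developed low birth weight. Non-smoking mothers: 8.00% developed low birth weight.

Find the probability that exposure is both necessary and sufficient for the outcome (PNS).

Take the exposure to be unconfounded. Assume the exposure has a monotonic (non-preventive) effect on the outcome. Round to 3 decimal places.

p₁ = 0.386, p₀ = 0.08.
Under exogeneity and monotonicity, PNS = p₁ − p₀.
PNS = 0.386 − 0.08 = 0.306

PNS ≈ 0.306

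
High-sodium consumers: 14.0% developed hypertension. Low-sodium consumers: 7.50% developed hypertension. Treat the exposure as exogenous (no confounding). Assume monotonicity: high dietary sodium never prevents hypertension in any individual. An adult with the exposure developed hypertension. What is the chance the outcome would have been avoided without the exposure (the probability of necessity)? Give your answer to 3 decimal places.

PN ≈ 0.464

p₁ = 0.14, p₀ = 0.075.
Under exogeneity and monotonicity, PN = (p₁ − p₀) / p₁.
PN = (0.14 − 0.075) / 0.14 = 0.065 / 0.14 ≈ 0.4643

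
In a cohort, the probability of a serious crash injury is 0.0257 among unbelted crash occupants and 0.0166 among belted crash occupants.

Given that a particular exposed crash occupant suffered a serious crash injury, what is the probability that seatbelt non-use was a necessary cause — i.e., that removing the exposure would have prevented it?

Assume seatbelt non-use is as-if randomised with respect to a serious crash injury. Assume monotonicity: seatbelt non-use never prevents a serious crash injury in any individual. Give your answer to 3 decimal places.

Let p₁ = 0.0257, p₀ = 0.0166.
Under exogeneity and monotonicity, PN = (p₁ − p₀) / p₁.
PN = (0.0257 − 0.0166) / 0.0257 = 0.0091 / 0.0257 ≈ 0.3541

PN ≈ 0.354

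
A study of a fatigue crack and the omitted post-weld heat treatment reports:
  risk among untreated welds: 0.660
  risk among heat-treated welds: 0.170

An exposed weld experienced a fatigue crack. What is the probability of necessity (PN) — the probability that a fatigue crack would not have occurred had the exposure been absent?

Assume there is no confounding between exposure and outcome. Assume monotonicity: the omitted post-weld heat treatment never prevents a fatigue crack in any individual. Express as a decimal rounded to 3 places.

Let p₁ = 0.66, p₀ = 0.17.
Under exogeneity and monotonicity, PN = (p₁ − p₀) / p₁.
PN = (0.66 − 0.17) / 0.66 = 0.49 / 0.66 ≈ 0.7424

PN ≈ 0.742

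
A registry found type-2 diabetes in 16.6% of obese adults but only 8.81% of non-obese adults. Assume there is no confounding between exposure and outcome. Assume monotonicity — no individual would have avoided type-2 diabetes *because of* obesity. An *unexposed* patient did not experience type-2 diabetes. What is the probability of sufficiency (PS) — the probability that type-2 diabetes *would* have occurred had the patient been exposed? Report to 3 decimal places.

p₁ = 0.166, p₀ = 0.0881.
Under exogeneity and monotonicity, PS = (p₁ − p₀) / (1 − p₀).
PS = (0.166 − 0.0881) / (1 − 0.0881) = 0.0779 / 0.9119 ≈ 0.0854

PS ≈ 0.085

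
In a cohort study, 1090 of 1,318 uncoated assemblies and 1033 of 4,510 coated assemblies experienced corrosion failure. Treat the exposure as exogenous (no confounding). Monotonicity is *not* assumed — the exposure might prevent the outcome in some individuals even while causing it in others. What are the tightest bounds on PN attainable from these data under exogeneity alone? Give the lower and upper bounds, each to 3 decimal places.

0.723 ≤ PN ≤ 0.932

p₁ = P(outcome | exposed) = 1090/1318 = 0.82701
p₀ = P(outcome | unexposed) = 1033/4510 = 0.22905
Under exogeneity alone the bounds on PN are max{0,(p₁−p₀)/p₁} ≤ PN ≤ min{1,(1−p₀)/p₁}.
  lower = (p₁ − p₀)/p₁ = 0.59796 / 0.82701 ≈ 0.7230
  upper = min{1, (1 − p₀)/p₁} = 0.77095 / 0.82701 ≈ 0.9322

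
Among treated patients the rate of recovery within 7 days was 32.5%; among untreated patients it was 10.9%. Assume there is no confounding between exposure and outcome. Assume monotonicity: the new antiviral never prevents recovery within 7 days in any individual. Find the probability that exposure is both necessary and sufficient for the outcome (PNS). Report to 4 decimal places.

PNS ≈ 0.2160

p₁ = 0.325, p₀ = 0.109.
Under exogeneity and monotonicity, PNS = p₁ − p₀.
PNS = 0.325 − 0.109 = 0.216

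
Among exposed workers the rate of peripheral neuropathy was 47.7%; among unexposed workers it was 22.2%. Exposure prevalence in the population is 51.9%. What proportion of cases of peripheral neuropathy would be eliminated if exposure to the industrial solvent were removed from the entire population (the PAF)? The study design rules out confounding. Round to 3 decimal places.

PAF ≈ 0.373

p₁ = 0.477, p₀ = 0.222.
Overall risk P(Y=1) = π·p₁ + (1−π)·p₀ = 0.519×0.477 + 0.481×0.222 = 0.35435.
Under exogeneity, PAF = [P(Y=1) − p₀] / P(Y=1).
PAF = (0.35435 − 0.222) / 0.35435 ≈ 0.3735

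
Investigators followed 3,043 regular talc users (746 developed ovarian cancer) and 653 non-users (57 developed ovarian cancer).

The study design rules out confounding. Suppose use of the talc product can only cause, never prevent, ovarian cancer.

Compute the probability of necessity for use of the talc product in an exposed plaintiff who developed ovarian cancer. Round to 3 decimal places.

p₁ = P(outcome | exposed) = 746/3043 = 0.24515
p₀ = P(outcome | unexposed) = 57/653 = 0.087289
Under exogeneity and monotonicity, PN = (p₁ − p₀) / p₁.
PN = (0.24515 − 0.087289) / 0.24515 = 0.15786 / 0.24515 ≈ 0.6439

PN ≈ 0.644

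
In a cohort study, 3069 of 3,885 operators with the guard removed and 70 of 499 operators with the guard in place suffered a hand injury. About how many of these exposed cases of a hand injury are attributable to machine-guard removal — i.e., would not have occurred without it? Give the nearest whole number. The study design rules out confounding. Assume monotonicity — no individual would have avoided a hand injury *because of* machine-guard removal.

p₁ = P(outcome | exposed) = 3069/3885 = 0.78996
p₀ = P(outcome | unexposed) = 70/499 = 0.14028
PN = (p₁ − p₀)/p₁ = (0.78996 − 0.14028) / 0.78996 ≈ 0.82242.
Attributable cases ≈ PN × (exposed cases) = 0.82242 × 3069 ≈ 2524.01.

about 2524 cases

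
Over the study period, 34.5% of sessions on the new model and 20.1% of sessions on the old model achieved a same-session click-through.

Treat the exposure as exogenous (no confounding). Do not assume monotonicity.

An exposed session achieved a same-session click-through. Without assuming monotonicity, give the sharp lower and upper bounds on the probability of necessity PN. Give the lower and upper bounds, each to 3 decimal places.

p₁ = 0.345, p₀ = 0.201.
Under exogeneity alone the bounds on PN are max{0,(p₁−p₀)/p₁} ≤ PN ≤ min{1,(1−p₀)/p₁}.
  lower = (p₁ − p₀)/p₁ = 0.144 / 0.345 ≈ 0.4174
  upper = min{1, (1 − p₀)/p₁} = 0.799 / 0.345 ≈ 2.3159 → capped at 1

0.417 ≤ PN ≤ 1.000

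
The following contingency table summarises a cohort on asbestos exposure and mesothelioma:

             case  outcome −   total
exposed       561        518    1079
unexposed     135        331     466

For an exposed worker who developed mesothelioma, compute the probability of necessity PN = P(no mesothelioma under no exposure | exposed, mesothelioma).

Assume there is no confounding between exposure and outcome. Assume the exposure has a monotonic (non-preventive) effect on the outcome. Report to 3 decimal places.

p₁ = P(outcome | exposed) = 561/1079 = 0.51993
p₀ = P(outcome | unexposed) = 135/466 = 0.2897
Under exogeneity and monotonicity, PN = (p₁ − p₀) / p₁.
PN = (0.51993 − 0.2897) / 0.51993 = 0.23023 / 0.51993 ≈ 0.4428

PN ≈ 0.443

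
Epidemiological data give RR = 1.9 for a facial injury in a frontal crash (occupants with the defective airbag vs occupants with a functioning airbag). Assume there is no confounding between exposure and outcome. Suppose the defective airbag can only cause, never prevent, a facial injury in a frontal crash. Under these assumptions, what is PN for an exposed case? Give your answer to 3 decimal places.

PN ≈ 0.474

Under exogeneity and monotonicity, PN = (RR − 1) / RR = 1 − 1/RR.
PN = (1.9 − 1) / 1.9 = 0.9 / 1.9 ≈ 0.4737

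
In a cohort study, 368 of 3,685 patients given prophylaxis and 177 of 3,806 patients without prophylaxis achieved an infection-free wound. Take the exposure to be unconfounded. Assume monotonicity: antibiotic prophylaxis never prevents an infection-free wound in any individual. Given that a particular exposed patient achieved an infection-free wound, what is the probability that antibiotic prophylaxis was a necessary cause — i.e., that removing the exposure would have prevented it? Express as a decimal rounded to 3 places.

PN ≈ 0.534

p₁ = P(outcome | exposed) = 368/3685 = 0.099864
p₀ = P(outcome | unexposed) = 177/3806 = 0.046506
Under exogeneity and monotonicity, PN = (p₁ − p₀) / p₁.
PN = (0.099864 − 0.046506) / 0.099864 = 0.053359 / 0.099864 ≈ 0.5343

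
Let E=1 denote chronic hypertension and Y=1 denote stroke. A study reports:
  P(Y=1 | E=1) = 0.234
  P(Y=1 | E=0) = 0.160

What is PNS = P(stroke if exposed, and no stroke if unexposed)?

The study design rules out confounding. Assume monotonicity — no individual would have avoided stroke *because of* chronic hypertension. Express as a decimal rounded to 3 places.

PNS ≈ 0.074

Let p₁ = 0.234, p₀ = 0.16.
Under exogeneity and monotonicity, PNS = p₁ − p₀.
PNS = 0.234 − 0.16 = 0.074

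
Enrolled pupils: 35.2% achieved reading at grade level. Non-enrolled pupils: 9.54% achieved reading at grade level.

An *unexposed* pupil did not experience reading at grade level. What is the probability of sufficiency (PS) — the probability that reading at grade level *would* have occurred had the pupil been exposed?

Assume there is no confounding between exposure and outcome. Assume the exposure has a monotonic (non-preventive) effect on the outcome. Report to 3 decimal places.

p₁ = 0.352, p₀ = 0.0954.
Under exogeneity and monotonicity, PS = (p₁ − p₀) / (1 − p₀).
PS = (0.352 − 0.0954) / (1 − 0.0954) = 0.2566 / 0.9046 ≈ 0.2837

PS ≈ 0.284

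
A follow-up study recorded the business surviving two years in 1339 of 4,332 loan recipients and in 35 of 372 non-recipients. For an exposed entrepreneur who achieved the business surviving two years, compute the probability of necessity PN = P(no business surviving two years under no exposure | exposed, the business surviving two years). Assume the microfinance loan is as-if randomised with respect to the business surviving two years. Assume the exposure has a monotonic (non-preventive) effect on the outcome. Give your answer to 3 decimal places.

PN ≈ 0.696

p₁ = P(outcome | exposed) = 1339/4332 = 0.3091
p₀ = P(outcome | unexposed) = 35/372 = 0.094086
Under exogeneity and monotonicity, PN = (p₁ − p₀) / p₁.
PN = (0.3091 − 0.094086) / 0.3091 = 0.21501 / 0.3091 ≈ 0.6956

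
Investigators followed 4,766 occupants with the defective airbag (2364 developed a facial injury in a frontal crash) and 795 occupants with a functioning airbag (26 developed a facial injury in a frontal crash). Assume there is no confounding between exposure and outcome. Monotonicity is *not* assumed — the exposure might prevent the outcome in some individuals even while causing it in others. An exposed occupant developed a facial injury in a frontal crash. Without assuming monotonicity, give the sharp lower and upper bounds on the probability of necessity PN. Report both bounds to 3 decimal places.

0.934 ≤ PN ≤ 1.000

p₁ = P(outcome | exposed) = 2364/4766 = 0.49601
p₀ = P(outcome | unexposed) = 26/795 = 0.032704
Under exogeneity alone the bounds on PN are max{0,(p₁−p₀)/p₁} ≤ PN ≤ min{1,(1−p₀)/p₁}.
  lower = (p₁ − p₀)/p₁ = 0.46331 / 0.49601 ≈ 0.9341
  upper = min{1, (1 − p₀)/p₁} = 0.9673 / 0.49601 ≈ 1.9501 → capped at 1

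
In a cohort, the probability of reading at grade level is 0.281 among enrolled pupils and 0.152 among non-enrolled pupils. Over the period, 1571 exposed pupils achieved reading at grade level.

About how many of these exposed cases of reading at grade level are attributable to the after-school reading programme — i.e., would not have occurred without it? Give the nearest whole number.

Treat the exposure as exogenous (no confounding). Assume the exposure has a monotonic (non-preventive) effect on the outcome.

about 721 cases

Let p₁ = 0.281, p₀ = 0.152.
PN = (p₁ − p₀)/p₁ = (0.281 − 0.152) / 0.281 ≈ 0.45907.
Attributable cases ≈ PN × (exposed cases) = 0.45907 × 1571 ≈ 721.21.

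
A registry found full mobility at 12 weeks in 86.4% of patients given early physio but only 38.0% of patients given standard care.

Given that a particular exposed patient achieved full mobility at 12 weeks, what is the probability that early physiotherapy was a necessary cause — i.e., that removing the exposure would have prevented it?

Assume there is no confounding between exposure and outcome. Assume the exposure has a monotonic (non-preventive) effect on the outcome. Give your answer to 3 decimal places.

PN ≈ 0.560

p₁ = 0.864, p₀ = 0.38.
Under exogeneity and monotonicity, PN = (p₁ − p₀) / p₁.
PN = (0.864 − 0.38) / 0.864 = 0.484 / 0.864 ≈ 0.5602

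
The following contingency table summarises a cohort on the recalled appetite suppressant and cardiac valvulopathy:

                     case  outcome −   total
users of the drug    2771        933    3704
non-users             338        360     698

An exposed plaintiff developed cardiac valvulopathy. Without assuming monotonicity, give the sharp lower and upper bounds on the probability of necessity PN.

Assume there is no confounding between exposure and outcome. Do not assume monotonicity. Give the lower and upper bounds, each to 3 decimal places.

0.353 ≤ PN ≤ 0.689

p₁ = P(outcome | exposed) = 2771/3704 = 0.74811
p₀ = P(outcome | unexposed) = 338/698 = 0.48424
Under exogeneity alone the bounds on PN are max{0,(p₁−p₀)/p₁} ≤ PN ≤ min{1,(1−p₀)/p₁}.
  lower = (p₁ − p₀)/p₁ = 0.26387 / 0.74811 ≈ 0.3527
  upper = min{1, (1 − p₀)/p₁} = 0.51576 / 0.74811 ≈ 0.6894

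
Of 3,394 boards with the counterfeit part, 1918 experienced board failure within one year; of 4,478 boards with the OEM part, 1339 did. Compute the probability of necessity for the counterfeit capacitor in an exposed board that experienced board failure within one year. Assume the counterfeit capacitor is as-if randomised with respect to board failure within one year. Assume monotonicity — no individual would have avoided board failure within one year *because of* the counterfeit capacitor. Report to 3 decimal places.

PN ≈ 0.471

p₁ = P(outcome | exposed) = 1918/3394 = 0.56511
p₀ = P(outcome | unexposed) = 1339/4478 = 0.29902
Under exogeneity and monotonicity, PN = (p₁ − p₀) / p₁.
PN = (0.56511 − 0.29902) / 0.56511 = 0.2661 / 0.56511 ≈ 0.4709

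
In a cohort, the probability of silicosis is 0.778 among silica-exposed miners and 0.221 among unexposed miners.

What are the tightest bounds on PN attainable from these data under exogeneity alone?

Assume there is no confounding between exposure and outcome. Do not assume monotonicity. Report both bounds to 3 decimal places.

0.716 ≤ PN ≤ 1.000

Let p₁ = 0.778, p₀ = 0.221.
Under exogeneity alone the bounds on PN are max{0,(p₁−p₀)/p₁} ≤ PN ≤ min{1,(1−p₀)/p₁}.
  lower = (p₁ − p₀)/p₁ = 0.557 / 0.778 ≈ 0.7159
  upper = min{1, (1 − p₀)/p₁} = 0.779 / 0.778 ≈ 1.0013 → capped at 1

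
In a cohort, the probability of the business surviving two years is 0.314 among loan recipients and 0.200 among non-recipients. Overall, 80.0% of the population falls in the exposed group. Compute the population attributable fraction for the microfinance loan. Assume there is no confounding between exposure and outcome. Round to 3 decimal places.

PAF ≈ 0.313

Let p₁ = 0.314, p₀ = 0.2.
Overall risk P(Y=1) = π·p₁ + (1−π)·p₀ = 0.8×0.314 + 0.2×0.2 = 0.2912.
Under exogeneity, PAF = [P(Y=1) − p₀] / P(Y=1).
PAF = (0.2912 − 0.2) / 0.2912 ≈ 0.3132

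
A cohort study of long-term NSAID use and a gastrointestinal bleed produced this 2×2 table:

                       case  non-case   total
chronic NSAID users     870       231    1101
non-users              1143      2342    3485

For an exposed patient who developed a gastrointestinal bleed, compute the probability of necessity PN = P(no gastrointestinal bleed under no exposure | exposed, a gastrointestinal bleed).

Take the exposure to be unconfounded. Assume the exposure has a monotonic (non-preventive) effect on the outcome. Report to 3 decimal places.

p₁ = P(outcome | exposed) = 870/1101 = 0.79019
p₀ = P(outcome | unexposed) = 1143/3485 = 0.32798
Under exogeneity and monotonicity, PN = (p₁ − p₀)/p₁.
PN = (0.79019 − 0.32798) / 0.79019 ≈ 0.5849

PN ≈ 0.585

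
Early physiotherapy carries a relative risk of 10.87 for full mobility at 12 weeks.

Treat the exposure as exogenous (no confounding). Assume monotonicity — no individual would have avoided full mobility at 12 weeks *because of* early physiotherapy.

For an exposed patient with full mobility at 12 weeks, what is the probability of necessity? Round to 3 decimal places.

PN ≈ 0.908

Under exogeneity and monotonicity, PN = (RR − 1) / RR = 1 − 1/RR.
PN = (10.87 − 1) / 10.87 = 9.87 / 10.87 ≈ 0.9080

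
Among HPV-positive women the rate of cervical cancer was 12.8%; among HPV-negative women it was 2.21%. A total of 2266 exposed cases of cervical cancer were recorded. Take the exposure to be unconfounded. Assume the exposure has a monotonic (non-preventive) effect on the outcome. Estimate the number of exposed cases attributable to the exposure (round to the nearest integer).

about 1875 cases

p₁ = 0.128, p₀ = 0.0221.
PN = (p₁ − p₀)/p₁ = (0.128 − 0.0221) / 0.128 ≈ 0.82734.
Attributable cases ≈ PN × (exposed cases) = 0.82734 × 2266 ≈ 1874.76.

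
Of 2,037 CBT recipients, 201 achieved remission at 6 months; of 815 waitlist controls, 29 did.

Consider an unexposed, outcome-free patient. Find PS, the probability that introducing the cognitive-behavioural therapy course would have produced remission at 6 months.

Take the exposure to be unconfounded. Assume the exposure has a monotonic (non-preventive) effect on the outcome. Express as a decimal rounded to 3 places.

PS ≈ 0.065

p₁ = P(outcome | exposed) = 201/2037 = 0.098675
p₀ = P(outcome | unexposed) = 29/815 = 0.035583
Under exogeneity and monotonicity, PS = (p₁ − p₀) / (1 − p₀).
PS = (0.098675 − 0.035583) / (1 − 0.035583) = 0.063092 / 0.96442 ≈ 0.0654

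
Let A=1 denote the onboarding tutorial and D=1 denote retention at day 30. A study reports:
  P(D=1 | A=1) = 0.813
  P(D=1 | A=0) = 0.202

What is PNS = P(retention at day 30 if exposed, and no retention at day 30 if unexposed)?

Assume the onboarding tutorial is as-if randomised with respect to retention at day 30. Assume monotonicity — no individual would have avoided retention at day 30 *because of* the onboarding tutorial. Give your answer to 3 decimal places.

Let p₁ = 0.813, p₀ = 0.202.
Under exogeneity and monotonicity, PNS = p₁ − p₀.
PNS = 0.813 − 0.202 = 0.611

PNS ≈ 0.611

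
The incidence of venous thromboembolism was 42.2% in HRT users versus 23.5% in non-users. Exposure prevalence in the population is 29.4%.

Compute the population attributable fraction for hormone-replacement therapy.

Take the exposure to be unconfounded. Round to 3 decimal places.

PAF ≈ 0.190

p₁ = 0.422, p₀ = 0.235.
Overall risk P(Y=1) = π·p₁ + (1−π)·p₀ = 0.294×0.422 + 0.706×0.235 = 0.28998.
Under exogeneity, PAF = [P(Y=1) − p₀] / P(Y=1).
PAF = (0.28998 − 0.235) / 0.28998 ≈ 0.1896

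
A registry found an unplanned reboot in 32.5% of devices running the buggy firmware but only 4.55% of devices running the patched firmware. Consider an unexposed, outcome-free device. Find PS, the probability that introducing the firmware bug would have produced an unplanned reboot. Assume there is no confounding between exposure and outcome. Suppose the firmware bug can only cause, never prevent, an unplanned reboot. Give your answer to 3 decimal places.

PS ≈ 0.293

p₁ = 0.325, p₀ = 0.0455.
Under exogeneity and monotonicity, PS = (p₁ − p₀) / (1 − p₀).
PS = (0.325 − 0.0455) / (1 − 0.0455) = 0.2795 / 0.9545 ≈ 0.2928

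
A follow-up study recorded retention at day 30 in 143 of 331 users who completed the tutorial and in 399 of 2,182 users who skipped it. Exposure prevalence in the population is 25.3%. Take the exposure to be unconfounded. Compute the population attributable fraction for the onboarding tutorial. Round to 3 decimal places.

PAF ≈ 0.256

p₁ = P(outcome | exposed) = 143/331 = 0.43202
p₀ = P(outcome | unexposed) = 399/2182 = 0.18286
Overall risk P(Y=1) = π·p₁ + (1−π)·p₀ = 0.253×0.43202 + 0.747×0.18286 = 0.2459.
Under exogeneity, PAF = [P(Y=1) − p₀] / P(Y=1).
PAF = (0.2459 − 0.18286) / 0.2459 ≈ 0.2564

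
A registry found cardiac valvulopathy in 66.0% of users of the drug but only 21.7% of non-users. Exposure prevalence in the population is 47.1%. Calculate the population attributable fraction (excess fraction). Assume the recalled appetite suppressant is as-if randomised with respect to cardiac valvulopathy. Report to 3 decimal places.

PAF ≈ 0.490

p₁ = 0.66, p₀ = 0.217.
Overall risk P(Y=1) = π·p₁ + (1−π)·p₀ = 0.471×0.66 + 0.529×0.217 = 0.42565.
Under exogeneity, PAF = [P(Y=1) − p₀] / P(Y=1).
PAF = (0.42565 − 0.217) / 0.42565 ≈ 0.4902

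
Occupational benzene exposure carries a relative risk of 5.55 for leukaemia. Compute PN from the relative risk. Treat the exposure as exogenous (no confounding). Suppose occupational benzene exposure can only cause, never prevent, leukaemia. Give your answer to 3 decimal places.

PN ≈ 0.820

Under exogeneity and monotonicity, PN = (RR − 1) / RR = 1 − 1/RR.
PN = (5.55 − 1) / 5.55 = 4.55 / 5.55 ≈ 0.8198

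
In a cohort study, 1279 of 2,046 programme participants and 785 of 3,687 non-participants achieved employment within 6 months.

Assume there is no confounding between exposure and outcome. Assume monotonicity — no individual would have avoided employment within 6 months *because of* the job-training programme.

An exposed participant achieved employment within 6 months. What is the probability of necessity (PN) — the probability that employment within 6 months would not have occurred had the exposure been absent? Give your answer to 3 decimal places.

p₁ = P(outcome | exposed) = 1279/2046 = 0.62512
p₀ = P(outcome | unexposed) = 785/3687 = 0.21291
Under exogeneity and monotonicity, PN = (p₁ − p₀) / p₁.
PN = (0.62512 − 0.21291) / 0.62512 = 0.41221 / 0.62512 ≈ 0.6594

PN ≈ 0.659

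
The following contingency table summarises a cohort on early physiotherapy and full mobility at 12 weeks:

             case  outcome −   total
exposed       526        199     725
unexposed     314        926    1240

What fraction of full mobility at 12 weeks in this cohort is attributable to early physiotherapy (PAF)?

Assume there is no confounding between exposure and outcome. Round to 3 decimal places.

p₁ = P(outcome | exposed) = 526/725 = 0.72552
p₀ = P(outcome | unexposed) = 314/1240 = 0.25323
Exposure prevalence π = 725/1965 = 0.36896; overall risk P(Y=1) = 0.42748.
Under exogeneity, PAF = [P(Y=1) − p₀]/P(Y=1).
PAF = (0.42748 − 0.25323) / 0.42748 ≈ 0.4076

PAF ≈ 0.408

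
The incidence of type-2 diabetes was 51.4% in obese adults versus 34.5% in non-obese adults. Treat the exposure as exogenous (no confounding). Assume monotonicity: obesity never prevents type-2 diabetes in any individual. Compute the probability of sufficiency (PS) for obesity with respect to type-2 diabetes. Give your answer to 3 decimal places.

PS ≈ 0.258

p₁ = 0.514, p₀ = 0.345.
Under exogeneity and monotonicity, PS = (p₁ − p₀) / (1 − p₀).
PS = (0.514 − 0.345) / (1 − 0.345) = 0.169 / 0.655 ≈ 0.2580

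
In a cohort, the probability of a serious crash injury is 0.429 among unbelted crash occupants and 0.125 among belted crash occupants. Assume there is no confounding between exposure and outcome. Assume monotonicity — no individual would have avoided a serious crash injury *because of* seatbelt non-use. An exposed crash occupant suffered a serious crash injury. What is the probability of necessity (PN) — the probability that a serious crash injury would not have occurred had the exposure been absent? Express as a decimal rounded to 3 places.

Let p₁ = 0.429, p₀ = 0.125.
Under exogeneity and monotonicity, PN = (p₁ − p₀) / p₁.
PN = (0.429 − 0.125) / 0.429 = 0.304 / 0.429 ≈ 0.7086

PN ≈ 0.709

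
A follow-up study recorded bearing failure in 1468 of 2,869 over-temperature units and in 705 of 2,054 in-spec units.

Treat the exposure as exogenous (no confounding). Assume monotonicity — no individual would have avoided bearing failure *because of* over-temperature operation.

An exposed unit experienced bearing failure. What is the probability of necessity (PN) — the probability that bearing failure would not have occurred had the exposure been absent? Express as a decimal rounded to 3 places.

p₁ = P(outcome | exposed) = 1468/2869 = 0.51168
p₀ = P(outcome | unexposed) = 705/2054 = 0.34323
Under exogeneity and monotonicity, PN = (p₁ − p₀) / p₁.
PN = (0.51168 − 0.34323) / 0.51168 = 0.16844 / 0.51168 ≈ 0.3292

PN ≈ 0.329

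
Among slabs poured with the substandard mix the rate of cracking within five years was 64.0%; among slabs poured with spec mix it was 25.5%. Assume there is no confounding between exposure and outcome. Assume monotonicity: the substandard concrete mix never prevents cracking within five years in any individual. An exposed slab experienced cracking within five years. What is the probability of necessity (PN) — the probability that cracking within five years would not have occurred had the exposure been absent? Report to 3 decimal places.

p₁ = 0.64, p₀ = 0.255.
Under exogeneity and monotonicity, PN = (p₁ − p₀) / p₁.
PN = (0.64 − 0.255) / 0.64 = 0.385 / 0.64 ≈ 0.6016

PN ≈ 0.602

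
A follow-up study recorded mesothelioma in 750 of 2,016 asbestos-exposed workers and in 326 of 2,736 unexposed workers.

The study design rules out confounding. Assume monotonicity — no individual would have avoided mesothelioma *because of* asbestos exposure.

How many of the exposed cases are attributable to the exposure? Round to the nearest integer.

about 510 cases

p₁ = P(outcome | exposed) = 750/2016 = 0.37202
p₀ = P(outcome | unexposed) = 326/2736 = 0.11915
PN = (p₁ − p₀)/p₁ = (0.37202 − 0.11915) / 0.37202 ≈ 0.67972.
Attributable cases ≈ PN × (exposed cases) = 0.67972 × 750 ≈ 509.79.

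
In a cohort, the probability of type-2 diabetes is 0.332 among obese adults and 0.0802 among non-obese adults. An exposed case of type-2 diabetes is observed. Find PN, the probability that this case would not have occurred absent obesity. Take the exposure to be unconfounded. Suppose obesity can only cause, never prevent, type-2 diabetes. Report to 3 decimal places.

PN ≈ 0.758

Let p₁ = 0.332, p₀ = 0.0802.
Under exogeneity and monotonicity, PN = (p₁ − p₀) / p₁.
PN = (0.332 − 0.0802) / 0.332 = 0.2518 / 0.332 ≈ 0.7584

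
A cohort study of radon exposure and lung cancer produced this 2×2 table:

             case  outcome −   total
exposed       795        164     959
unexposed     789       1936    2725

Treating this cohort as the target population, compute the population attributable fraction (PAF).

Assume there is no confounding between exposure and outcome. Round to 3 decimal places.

p₁ = P(outcome | exposed) = 795/959 = 0.82899
p₀ = P(outcome | unexposed) = 789/2725 = 0.28954
Exposure prevalence π = 959/3684 = 0.26031; overall risk P(Y=1) = 0.42997.
Under exogeneity, PAF = [P(Y=1) − p₀]/P(Y=1).
PAF = (0.42997 − 0.28954) / 0.42997 ≈ 0.3266

PAF ≈ 0.327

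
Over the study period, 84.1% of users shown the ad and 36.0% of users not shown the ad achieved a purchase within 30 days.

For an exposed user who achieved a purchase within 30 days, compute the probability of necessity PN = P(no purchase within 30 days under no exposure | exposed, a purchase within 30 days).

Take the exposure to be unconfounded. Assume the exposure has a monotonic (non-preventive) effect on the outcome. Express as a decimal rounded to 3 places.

p₁ = 0.841, p₀ = 0.36.
Under exogeneity and monotonicity, PN = (p₁ − p₀) / p₁.
PN = (0.841 − 0.36) / 0.841 = 0.481 / 0.841 ≈ 0.5719

PN ≈ 0.572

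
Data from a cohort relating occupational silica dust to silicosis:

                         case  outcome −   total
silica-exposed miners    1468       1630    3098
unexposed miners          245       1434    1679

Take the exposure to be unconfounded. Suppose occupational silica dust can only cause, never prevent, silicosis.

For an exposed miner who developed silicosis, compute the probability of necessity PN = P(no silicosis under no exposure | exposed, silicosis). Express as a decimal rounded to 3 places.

PN ≈ 0.692

p₁ = P(outcome | exposed) = 1468/3098 = 0.47385
p₀ = P(outcome | unexposed) = 245/1679 = 0.14592
Under exogeneity and monotonicity, PN = (p₁ − p₀) / p₁.
PN = (0.47385 − 0.14592) / 0.47385 = 0.32793 / 0.47385 ≈ 0.6921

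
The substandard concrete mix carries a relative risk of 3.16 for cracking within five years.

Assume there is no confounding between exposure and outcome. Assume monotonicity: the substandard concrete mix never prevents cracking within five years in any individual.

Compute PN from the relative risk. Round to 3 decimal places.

Under exogeneity and monotonicity, PN = (RR − 1) / RR = 1 − 1/RR.
PN = (3.16 − 1) / 3.16 = 2.16 / 3.16 ≈ 0.6835

PN ≈ 0.684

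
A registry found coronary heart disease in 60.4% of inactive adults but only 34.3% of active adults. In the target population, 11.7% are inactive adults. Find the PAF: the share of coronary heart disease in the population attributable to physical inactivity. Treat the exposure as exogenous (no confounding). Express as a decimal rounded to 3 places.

PAF ≈ 0.082

p₁ = 0.604, p₀ = 0.343.
Overall risk P(Y=1) = π·p₁ + (1−π)·p₀ = 0.117×0.604 + 0.883×0.343 = 0.37354.
Under exogeneity, PAF = [P(Y=1) − p₀] / P(Y=1).
PAF = (0.37354 − 0.343) / 0.37354 ≈ 0.0818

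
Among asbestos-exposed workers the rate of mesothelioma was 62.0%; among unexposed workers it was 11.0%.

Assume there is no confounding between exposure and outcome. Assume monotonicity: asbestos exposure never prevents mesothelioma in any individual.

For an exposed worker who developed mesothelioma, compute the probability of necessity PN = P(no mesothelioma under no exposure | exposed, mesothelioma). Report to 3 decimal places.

p₁ = 0.62, p₀ = 0.11.
Under exogeneity and monotonicity, PN = (p₁ − p₀) / p₁.
PN = (0.62 − 0.11) / 0.62 = 0.51 / 0.62 ≈ 0.8226

PN ≈ 0.823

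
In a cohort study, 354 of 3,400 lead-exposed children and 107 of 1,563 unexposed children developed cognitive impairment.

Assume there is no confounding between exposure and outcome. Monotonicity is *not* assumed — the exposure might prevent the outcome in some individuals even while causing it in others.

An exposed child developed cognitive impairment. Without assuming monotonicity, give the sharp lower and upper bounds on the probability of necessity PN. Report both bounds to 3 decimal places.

p₁ = P(outcome | exposed) = 354/3400 = 0.10412
p₀ = P(outcome | unexposed) = 107/1563 = 0.068458
Under exogeneity alone the bounds on PN are max{0,(p₁−p₀)/p₁} ≤ PN ≤ min{1,(1−p₀)/p₁}.
  lower = (p₁ − p₀)/p₁ = 0.03566 / 0.10412 ≈ 0.3425
  upper = min{1, (1 − p₀)/p₁} = 0.93154 / 0.10412 ≈ 8.9470 → capped at 1

0.342 ≤ PN ≤ 1.000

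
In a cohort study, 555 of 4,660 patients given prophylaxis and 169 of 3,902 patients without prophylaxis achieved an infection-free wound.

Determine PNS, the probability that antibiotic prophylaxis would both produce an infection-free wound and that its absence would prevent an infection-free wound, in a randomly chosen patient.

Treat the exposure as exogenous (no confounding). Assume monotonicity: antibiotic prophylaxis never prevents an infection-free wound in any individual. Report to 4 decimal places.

p₁ = P(outcome | exposed) = 555/4660 = 0.1191
p₀ = P(outcome | unexposed) = 169/3902 = 0.043311
Under exogeneity and monotonicity, PNS = p₁ − p₀.
PNS = 0.1191 − 0.043311 = 0.075788

PNS ≈ 0.0758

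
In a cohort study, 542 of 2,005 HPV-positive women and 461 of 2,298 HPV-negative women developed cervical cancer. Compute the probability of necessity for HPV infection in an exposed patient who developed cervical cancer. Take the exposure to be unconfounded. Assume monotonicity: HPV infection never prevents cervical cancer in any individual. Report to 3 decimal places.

PN ≈ 0.258

p₁ = P(outcome | exposed) = 542/2005 = 0.27032
p₀ = P(outcome | unexposed) = 461/2298 = 0.20061
Under exogeneity and monotonicity, PN = (p₁ − p₀) / p₁.
PN = (0.27032 − 0.20061) / 0.27032 = 0.069715 / 0.27032 ≈ 0.2579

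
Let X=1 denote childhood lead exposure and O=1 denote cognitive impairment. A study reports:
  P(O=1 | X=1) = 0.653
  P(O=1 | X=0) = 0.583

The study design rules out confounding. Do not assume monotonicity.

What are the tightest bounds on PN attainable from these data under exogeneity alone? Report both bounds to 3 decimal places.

0.107 ≤ PN ≤ 0.639

Let p₁ = 0.653, p₀ = 0.583.
Under exogeneity alone the bounds on PN are max{0,(p₁−p₀)/p₁} ≤ PN ≤ min{1,(1−p₀)/p₁}.
  lower = (p₁ − p₀)/p₁ = 0.07 / 0.653 ≈ 0.1072
  upper = min{1, (1 − p₀)/p₁} = 0.417 / 0.653 ≈ 0.6386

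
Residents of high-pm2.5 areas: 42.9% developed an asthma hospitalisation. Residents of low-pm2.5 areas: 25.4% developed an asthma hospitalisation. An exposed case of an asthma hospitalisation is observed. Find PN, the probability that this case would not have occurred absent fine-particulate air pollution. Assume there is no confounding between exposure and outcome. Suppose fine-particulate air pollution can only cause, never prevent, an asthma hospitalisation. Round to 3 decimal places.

PN ≈ 0.408

p₁ = 0.429, p₀ = 0.254.
Under exogeneity and monotonicity, PN = (p₁ − p₀) / p₁.
PN = (0.429 − 0.254) / 0.429 = 0.175 / 0.429 ≈ 0.4079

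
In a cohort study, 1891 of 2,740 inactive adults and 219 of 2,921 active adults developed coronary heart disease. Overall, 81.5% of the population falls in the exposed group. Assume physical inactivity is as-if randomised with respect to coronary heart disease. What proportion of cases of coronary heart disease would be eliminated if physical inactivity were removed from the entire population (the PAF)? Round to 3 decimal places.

p₁ = P(outcome | exposed) = 1891/2740 = 0.69015
p₀ = P(outcome | unexposed) = 219/2921 = 0.074974
Overall risk P(Y=1) = π·p₁ + (1−π)·p₀ = 0.815×0.69015 + 0.185×0.074974 = 0.57634.
Under exogeneity, PAF = [P(Y=1) − p₀] / P(Y=1).
PAF = (0.57634 − 0.074974) / 0.57634 ≈ 0.8699

PAF ≈ 0.870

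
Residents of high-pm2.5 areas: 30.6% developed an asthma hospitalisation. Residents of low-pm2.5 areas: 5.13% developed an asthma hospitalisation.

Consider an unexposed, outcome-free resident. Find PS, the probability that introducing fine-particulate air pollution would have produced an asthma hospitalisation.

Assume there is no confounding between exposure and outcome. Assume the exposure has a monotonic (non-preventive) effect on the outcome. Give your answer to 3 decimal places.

p₁ = 0.306, p₀ = 0.0513.
Under exogeneity and monotonicity, PS = (p₁ − p₀) / (1 − p₀).
PS = (0.306 − 0.0513) / (1 − 0.0513) = 0.2547 / 0.9487 ≈ 0.2685

PS ≈ 0.268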